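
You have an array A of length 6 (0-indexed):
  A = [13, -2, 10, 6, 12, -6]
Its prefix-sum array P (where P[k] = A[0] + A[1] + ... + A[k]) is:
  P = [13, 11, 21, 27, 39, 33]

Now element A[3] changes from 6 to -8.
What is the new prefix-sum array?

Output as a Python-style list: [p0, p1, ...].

Change: A[3] 6 -> -8, delta = -14
P[k] for k < 3: unchanged (A[3] not included)
P[k] for k >= 3: shift by delta = -14
  P[0] = 13 + 0 = 13
  P[1] = 11 + 0 = 11
  P[2] = 21 + 0 = 21
  P[3] = 27 + -14 = 13
  P[4] = 39 + -14 = 25
  P[5] = 33 + -14 = 19

Answer: [13, 11, 21, 13, 25, 19]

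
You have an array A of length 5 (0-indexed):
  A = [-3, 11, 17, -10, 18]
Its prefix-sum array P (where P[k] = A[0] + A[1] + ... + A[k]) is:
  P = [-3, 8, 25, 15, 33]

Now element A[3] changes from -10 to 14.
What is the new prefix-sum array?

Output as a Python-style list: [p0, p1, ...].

Change: A[3] -10 -> 14, delta = 24
P[k] for k < 3: unchanged (A[3] not included)
P[k] for k >= 3: shift by delta = 24
  P[0] = -3 + 0 = -3
  P[1] = 8 + 0 = 8
  P[2] = 25 + 0 = 25
  P[3] = 15 + 24 = 39
  P[4] = 33 + 24 = 57

Answer: [-3, 8, 25, 39, 57]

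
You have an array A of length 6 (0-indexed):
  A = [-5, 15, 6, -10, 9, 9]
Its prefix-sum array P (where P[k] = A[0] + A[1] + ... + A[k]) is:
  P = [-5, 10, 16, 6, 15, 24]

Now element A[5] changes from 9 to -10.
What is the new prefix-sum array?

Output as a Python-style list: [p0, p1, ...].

Change: A[5] 9 -> -10, delta = -19
P[k] for k < 5: unchanged (A[5] not included)
P[k] for k >= 5: shift by delta = -19
  P[0] = -5 + 0 = -5
  P[1] = 10 + 0 = 10
  P[2] = 16 + 0 = 16
  P[3] = 6 + 0 = 6
  P[4] = 15 + 0 = 15
  P[5] = 24 + -19 = 5

Answer: [-5, 10, 16, 6, 15, 5]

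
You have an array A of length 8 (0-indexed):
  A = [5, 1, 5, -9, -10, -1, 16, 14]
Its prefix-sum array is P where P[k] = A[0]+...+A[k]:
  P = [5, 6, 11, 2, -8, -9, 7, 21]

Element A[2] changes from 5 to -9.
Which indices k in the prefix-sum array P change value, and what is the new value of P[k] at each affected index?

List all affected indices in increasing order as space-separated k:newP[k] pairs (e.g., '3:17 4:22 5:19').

P[k] = A[0] + ... + A[k]
P[k] includes A[2] iff k >= 2
Affected indices: 2, 3, ..., 7; delta = -14
  P[2]: 11 + -14 = -3
  P[3]: 2 + -14 = -12
  P[4]: -8 + -14 = -22
  P[5]: -9 + -14 = -23
  P[6]: 7 + -14 = -7
  P[7]: 21 + -14 = 7

Answer: 2:-3 3:-12 4:-22 5:-23 6:-7 7:7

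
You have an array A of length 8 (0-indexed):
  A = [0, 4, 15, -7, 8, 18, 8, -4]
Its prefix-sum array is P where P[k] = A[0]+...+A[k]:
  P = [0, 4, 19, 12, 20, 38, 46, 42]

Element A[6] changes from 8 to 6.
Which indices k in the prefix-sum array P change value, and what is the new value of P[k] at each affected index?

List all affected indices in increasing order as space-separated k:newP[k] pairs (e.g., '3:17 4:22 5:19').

P[k] = A[0] + ... + A[k]
P[k] includes A[6] iff k >= 6
Affected indices: 6, 7, ..., 7; delta = -2
  P[6]: 46 + -2 = 44
  P[7]: 42 + -2 = 40

Answer: 6:44 7:40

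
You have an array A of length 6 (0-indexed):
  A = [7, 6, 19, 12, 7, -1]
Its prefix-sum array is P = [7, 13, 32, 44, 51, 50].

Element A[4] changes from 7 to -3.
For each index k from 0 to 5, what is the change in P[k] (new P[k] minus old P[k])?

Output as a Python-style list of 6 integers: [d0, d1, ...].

Answer: [0, 0, 0, 0, -10, -10]

Derivation:
Element change: A[4] 7 -> -3, delta = -10
For k < 4: P[k] unchanged, delta_P[k] = 0
For k >= 4: P[k] shifts by exactly -10
Delta array: [0, 0, 0, 0, -10, -10]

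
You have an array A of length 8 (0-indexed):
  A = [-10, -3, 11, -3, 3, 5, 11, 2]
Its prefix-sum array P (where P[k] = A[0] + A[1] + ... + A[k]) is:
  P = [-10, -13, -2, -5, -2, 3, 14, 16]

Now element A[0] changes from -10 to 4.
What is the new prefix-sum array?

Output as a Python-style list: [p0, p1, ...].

Answer: [4, 1, 12, 9, 12, 17, 28, 30]

Derivation:
Change: A[0] -10 -> 4, delta = 14
P[k] for k < 0: unchanged (A[0] not included)
P[k] for k >= 0: shift by delta = 14
  P[0] = -10 + 14 = 4
  P[1] = -13 + 14 = 1
  P[2] = -2 + 14 = 12
  P[3] = -5 + 14 = 9
  P[4] = -2 + 14 = 12
  P[5] = 3 + 14 = 17
  P[6] = 14 + 14 = 28
  P[7] = 16 + 14 = 30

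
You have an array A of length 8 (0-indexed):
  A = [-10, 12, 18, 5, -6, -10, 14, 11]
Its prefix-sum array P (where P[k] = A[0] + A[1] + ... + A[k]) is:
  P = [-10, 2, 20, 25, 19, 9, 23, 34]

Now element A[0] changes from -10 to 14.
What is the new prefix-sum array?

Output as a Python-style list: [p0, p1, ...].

Answer: [14, 26, 44, 49, 43, 33, 47, 58]

Derivation:
Change: A[0] -10 -> 14, delta = 24
P[k] for k < 0: unchanged (A[0] not included)
P[k] for k >= 0: shift by delta = 24
  P[0] = -10 + 24 = 14
  P[1] = 2 + 24 = 26
  P[2] = 20 + 24 = 44
  P[3] = 25 + 24 = 49
  P[4] = 19 + 24 = 43
  P[5] = 9 + 24 = 33
  P[6] = 23 + 24 = 47
  P[7] = 34 + 24 = 58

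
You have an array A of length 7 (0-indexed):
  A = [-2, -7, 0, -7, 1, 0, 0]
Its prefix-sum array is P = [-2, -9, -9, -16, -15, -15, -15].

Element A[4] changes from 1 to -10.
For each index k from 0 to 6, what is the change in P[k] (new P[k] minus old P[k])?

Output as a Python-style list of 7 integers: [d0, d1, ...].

Answer: [0, 0, 0, 0, -11, -11, -11]

Derivation:
Element change: A[4] 1 -> -10, delta = -11
For k < 4: P[k] unchanged, delta_P[k] = 0
For k >= 4: P[k] shifts by exactly -11
Delta array: [0, 0, 0, 0, -11, -11, -11]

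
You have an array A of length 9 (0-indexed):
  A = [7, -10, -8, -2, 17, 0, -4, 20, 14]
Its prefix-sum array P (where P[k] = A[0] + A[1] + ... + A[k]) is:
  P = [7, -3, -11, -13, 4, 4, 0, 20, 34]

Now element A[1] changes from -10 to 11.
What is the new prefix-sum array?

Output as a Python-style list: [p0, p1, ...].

Answer: [7, 18, 10, 8, 25, 25, 21, 41, 55]

Derivation:
Change: A[1] -10 -> 11, delta = 21
P[k] for k < 1: unchanged (A[1] not included)
P[k] for k >= 1: shift by delta = 21
  P[0] = 7 + 0 = 7
  P[1] = -3 + 21 = 18
  P[2] = -11 + 21 = 10
  P[3] = -13 + 21 = 8
  P[4] = 4 + 21 = 25
  P[5] = 4 + 21 = 25
  P[6] = 0 + 21 = 21
  P[7] = 20 + 21 = 41
  P[8] = 34 + 21 = 55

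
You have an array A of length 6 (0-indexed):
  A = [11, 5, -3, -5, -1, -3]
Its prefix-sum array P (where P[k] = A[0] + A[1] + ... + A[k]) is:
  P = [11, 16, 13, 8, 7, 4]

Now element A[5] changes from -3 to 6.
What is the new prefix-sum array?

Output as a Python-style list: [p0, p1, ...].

Change: A[5] -3 -> 6, delta = 9
P[k] for k < 5: unchanged (A[5] not included)
P[k] for k >= 5: shift by delta = 9
  P[0] = 11 + 0 = 11
  P[1] = 16 + 0 = 16
  P[2] = 13 + 0 = 13
  P[3] = 8 + 0 = 8
  P[4] = 7 + 0 = 7
  P[5] = 4 + 9 = 13

Answer: [11, 16, 13, 8, 7, 13]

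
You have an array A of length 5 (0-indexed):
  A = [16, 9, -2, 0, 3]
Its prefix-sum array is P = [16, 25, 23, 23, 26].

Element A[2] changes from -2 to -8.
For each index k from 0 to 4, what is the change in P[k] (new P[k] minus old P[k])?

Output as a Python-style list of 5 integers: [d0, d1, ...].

Answer: [0, 0, -6, -6, -6]

Derivation:
Element change: A[2] -2 -> -8, delta = -6
For k < 2: P[k] unchanged, delta_P[k] = 0
For k >= 2: P[k] shifts by exactly -6
Delta array: [0, 0, -6, -6, -6]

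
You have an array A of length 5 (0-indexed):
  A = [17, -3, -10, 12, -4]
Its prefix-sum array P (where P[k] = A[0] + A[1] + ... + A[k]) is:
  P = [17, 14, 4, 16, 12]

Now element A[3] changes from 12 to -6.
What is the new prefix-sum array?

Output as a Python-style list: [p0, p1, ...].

Answer: [17, 14, 4, -2, -6]

Derivation:
Change: A[3] 12 -> -6, delta = -18
P[k] for k < 3: unchanged (A[3] not included)
P[k] for k >= 3: shift by delta = -18
  P[0] = 17 + 0 = 17
  P[1] = 14 + 0 = 14
  P[2] = 4 + 0 = 4
  P[3] = 16 + -18 = -2
  P[4] = 12 + -18 = -6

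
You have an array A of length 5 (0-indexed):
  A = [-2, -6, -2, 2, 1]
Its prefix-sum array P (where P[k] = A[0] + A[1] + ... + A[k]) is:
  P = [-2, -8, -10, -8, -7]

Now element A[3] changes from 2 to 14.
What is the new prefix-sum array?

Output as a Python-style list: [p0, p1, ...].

Answer: [-2, -8, -10, 4, 5]

Derivation:
Change: A[3] 2 -> 14, delta = 12
P[k] for k < 3: unchanged (A[3] not included)
P[k] for k >= 3: shift by delta = 12
  P[0] = -2 + 0 = -2
  P[1] = -8 + 0 = -8
  P[2] = -10 + 0 = -10
  P[3] = -8 + 12 = 4
  P[4] = -7 + 12 = 5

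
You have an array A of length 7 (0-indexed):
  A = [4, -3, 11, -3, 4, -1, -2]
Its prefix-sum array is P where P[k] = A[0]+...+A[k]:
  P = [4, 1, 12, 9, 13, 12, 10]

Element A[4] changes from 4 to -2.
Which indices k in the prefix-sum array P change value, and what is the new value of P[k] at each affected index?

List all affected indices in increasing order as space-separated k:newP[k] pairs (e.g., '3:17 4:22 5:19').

Answer: 4:7 5:6 6:4

Derivation:
P[k] = A[0] + ... + A[k]
P[k] includes A[4] iff k >= 4
Affected indices: 4, 5, ..., 6; delta = -6
  P[4]: 13 + -6 = 7
  P[5]: 12 + -6 = 6
  P[6]: 10 + -6 = 4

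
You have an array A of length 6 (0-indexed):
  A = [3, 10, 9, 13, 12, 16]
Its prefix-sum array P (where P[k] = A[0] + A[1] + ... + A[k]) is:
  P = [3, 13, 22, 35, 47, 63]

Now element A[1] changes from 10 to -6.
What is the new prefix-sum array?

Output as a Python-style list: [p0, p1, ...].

Answer: [3, -3, 6, 19, 31, 47]

Derivation:
Change: A[1] 10 -> -6, delta = -16
P[k] for k < 1: unchanged (A[1] not included)
P[k] for k >= 1: shift by delta = -16
  P[0] = 3 + 0 = 3
  P[1] = 13 + -16 = -3
  P[2] = 22 + -16 = 6
  P[3] = 35 + -16 = 19
  P[4] = 47 + -16 = 31
  P[5] = 63 + -16 = 47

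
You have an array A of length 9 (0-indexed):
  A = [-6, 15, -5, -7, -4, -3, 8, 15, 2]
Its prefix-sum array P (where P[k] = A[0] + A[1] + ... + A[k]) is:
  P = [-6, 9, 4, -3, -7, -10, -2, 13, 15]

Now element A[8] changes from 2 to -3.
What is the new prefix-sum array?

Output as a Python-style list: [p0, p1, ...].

Answer: [-6, 9, 4, -3, -7, -10, -2, 13, 10]

Derivation:
Change: A[8] 2 -> -3, delta = -5
P[k] for k < 8: unchanged (A[8] not included)
P[k] for k >= 8: shift by delta = -5
  P[0] = -6 + 0 = -6
  P[1] = 9 + 0 = 9
  P[2] = 4 + 0 = 4
  P[3] = -3 + 0 = -3
  P[4] = -7 + 0 = -7
  P[5] = -10 + 0 = -10
  P[6] = -2 + 0 = -2
  P[7] = 13 + 0 = 13
  P[8] = 15 + -5 = 10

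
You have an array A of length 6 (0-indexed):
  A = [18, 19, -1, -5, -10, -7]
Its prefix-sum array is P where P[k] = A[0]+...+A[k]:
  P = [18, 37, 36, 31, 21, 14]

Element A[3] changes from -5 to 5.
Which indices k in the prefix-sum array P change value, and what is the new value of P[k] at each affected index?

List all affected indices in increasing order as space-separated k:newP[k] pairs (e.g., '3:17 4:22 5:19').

Answer: 3:41 4:31 5:24

Derivation:
P[k] = A[0] + ... + A[k]
P[k] includes A[3] iff k >= 3
Affected indices: 3, 4, ..., 5; delta = 10
  P[3]: 31 + 10 = 41
  P[4]: 21 + 10 = 31
  P[5]: 14 + 10 = 24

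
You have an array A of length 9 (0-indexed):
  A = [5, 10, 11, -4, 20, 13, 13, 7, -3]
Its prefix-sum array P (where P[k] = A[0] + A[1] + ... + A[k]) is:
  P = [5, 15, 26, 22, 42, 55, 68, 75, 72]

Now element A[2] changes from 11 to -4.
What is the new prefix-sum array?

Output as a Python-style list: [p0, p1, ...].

Answer: [5, 15, 11, 7, 27, 40, 53, 60, 57]

Derivation:
Change: A[2] 11 -> -4, delta = -15
P[k] for k < 2: unchanged (A[2] not included)
P[k] for k >= 2: shift by delta = -15
  P[0] = 5 + 0 = 5
  P[1] = 15 + 0 = 15
  P[2] = 26 + -15 = 11
  P[3] = 22 + -15 = 7
  P[4] = 42 + -15 = 27
  P[5] = 55 + -15 = 40
  P[6] = 68 + -15 = 53
  P[7] = 75 + -15 = 60
  P[8] = 72 + -15 = 57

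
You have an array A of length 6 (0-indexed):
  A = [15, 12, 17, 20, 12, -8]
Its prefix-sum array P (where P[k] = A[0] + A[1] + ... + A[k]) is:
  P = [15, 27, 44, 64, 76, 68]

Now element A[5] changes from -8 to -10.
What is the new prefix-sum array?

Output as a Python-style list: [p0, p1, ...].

Change: A[5] -8 -> -10, delta = -2
P[k] for k < 5: unchanged (A[5] not included)
P[k] for k >= 5: shift by delta = -2
  P[0] = 15 + 0 = 15
  P[1] = 27 + 0 = 27
  P[2] = 44 + 0 = 44
  P[3] = 64 + 0 = 64
  P[4] = 76 + 0 = 76
  P[5] = 68 + -2 = 66

Answer: [15, 27, 44, 64, 76, 66]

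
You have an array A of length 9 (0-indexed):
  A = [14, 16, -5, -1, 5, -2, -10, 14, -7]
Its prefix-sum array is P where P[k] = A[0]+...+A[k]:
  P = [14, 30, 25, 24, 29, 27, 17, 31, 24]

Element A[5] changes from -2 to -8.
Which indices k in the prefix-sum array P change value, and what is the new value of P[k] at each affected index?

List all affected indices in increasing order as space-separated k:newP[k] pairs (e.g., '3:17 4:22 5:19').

Answer: 5:21 6:11 7:25 8:18

Derivation:
P[k] = A[0] + ... + A[k]
P[k] includes A[5] iff k >= 5
Affected indices: 5, 6, ..., 8; delta = -6
  P[5]: 27 + -6 = 21
  P[6]: 17 + -6 = 11
  P[7]: 31 + -6 = 25
  P[8]: 24 + -6 = 18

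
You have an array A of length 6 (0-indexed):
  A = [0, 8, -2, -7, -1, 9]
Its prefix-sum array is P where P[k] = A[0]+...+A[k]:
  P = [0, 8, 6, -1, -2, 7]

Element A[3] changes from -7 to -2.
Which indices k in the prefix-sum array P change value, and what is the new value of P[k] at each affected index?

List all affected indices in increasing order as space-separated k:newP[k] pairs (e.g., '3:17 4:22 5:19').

P[k] = A[0] + ... + A[k]
P[k] includes A[3] iff k >= 3
Affected indices: 3, 4, ..., 5; delta = 5
  P[3]: -1 + 5 = 4
  P[4]: -2 + 5 = 3
  P[5]: 7 + 5 = 12

Answer: 3:4 4:3 5:12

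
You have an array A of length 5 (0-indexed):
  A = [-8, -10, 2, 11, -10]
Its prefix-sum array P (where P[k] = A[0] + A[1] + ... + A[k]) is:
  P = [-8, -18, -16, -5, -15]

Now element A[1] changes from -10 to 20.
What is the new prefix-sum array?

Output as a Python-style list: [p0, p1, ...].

Answer: [-8, 12, 14, 25, 15]

Derivation:
Change: A[1] -10 -> 20, delta = 30
P[k] for k < 1: unchanged (A[1] not included)
P[k] for k >= 1: shift by delta = 30
  P[0] = -8 + 0 = -8
  P[1] = -18 + 30 = 12
  P[2] = -16 + 30 = 14
  P[3] = -5 + 30 = 25
  P[4] = -15 + 30 = 15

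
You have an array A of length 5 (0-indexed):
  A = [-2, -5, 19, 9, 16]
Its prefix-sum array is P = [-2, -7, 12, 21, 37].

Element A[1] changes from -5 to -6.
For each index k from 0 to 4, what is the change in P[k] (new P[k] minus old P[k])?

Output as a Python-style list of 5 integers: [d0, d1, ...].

Answer: [0, -1, -1, -1, -1]

Derivation:
Element change: A[1] -5 -> -6, delta = -1
For k < 1: P[k] unchanged, delta_P[k] = 0
For k >= 1: P[k] shifts by exactly -1
Delta array: [0, -1, -1, -1, -1]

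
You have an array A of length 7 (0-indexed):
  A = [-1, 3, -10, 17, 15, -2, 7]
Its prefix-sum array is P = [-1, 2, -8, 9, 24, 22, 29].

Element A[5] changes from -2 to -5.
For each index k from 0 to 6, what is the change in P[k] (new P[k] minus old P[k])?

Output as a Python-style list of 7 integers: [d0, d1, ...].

Element change: A[5] -2 -> -5, delta = -3
For k < 5: P[k] unchanged, delta_P[k] = 0
For k >= 5: P[k] shifts by exactly -3
Delta array: [0, 0, 0, 0, 0, -3, -3]

Answer: [0, 0, 0, 0, 0, -3, -3]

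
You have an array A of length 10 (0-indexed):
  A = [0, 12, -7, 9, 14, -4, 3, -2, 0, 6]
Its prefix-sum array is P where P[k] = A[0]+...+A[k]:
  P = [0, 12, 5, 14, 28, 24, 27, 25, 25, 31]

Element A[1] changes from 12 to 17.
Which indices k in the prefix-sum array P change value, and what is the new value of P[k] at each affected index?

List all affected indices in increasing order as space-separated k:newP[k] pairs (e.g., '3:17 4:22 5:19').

Answer: 1:17 2:10 3:19 4:33 5:29 6:32 7:30 8:30 9:36

Derivation:
P[k] = A[0] + ... + A[k]
P[k] includes A[1] iff k >= 1
Affected indices: 1, 2, ..., 9; delta = 5
  P[1]: 12 + 5 = 17
  P[2]: 5 + 5 = 10
  P[3]: 14 + 5 = 19
  P[4]: 28 + 5 = 33
  P[5]: 24 + 5 = 29
  P[6]: 27 + 5 = 32
  P[7]: 25 + 5 = 30
  P[8]: 25 + 5 = 30
  P[9]: 31 + 5 = 36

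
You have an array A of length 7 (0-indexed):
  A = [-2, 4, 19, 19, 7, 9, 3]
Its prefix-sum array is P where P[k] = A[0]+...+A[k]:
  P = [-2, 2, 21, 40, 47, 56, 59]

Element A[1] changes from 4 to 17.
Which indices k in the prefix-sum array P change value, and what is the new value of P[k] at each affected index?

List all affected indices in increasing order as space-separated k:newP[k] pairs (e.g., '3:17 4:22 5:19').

Answer: 1:15 2:34 3:53 4:60 5:69 6:72

Derivation:
P[k] = A[0] + ... + A[k]
P[k] includes A[1] iff k >= 1
Affected indices: 1, 2, ..., 6; delta = 13
  P[1]: 2 + 13 = 15
  P[2]: 21 + 13 = 34
  P[3]: 40 + 13 = 53
  P[4]: 47 + 13 = 60
  P[5]: 56 + 13 = 69
  P[6]: 59 + 13 = 72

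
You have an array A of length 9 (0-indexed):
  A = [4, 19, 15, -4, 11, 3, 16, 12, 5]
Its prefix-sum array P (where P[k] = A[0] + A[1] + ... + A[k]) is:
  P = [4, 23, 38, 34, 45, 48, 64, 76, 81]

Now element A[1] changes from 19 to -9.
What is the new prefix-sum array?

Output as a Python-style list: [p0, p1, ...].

Answer: [4, -5, 10, 6, 17, 20, 36, 48, 53]

Derivation:
Change: A[1] 19 -> -9, delta = -28
P[k] for k < 1: unchanged (A[1] not included)
P[k] for k >= 1: shift by delta = -28
  P[0] = 4 + 0 = 4
  P[1] = 23 + -28 = -5
  P[2] = 38 + -28 = 10
  P[3] = 34 + -28 = 6
  P[4] = 45 + -28 = 17
  P[5] = 48 + -28 = 20
  P[6] = 64 + -28 = 36
  P[7] = 76 + -28 = 48
  P[8] = 81 + -28 = 53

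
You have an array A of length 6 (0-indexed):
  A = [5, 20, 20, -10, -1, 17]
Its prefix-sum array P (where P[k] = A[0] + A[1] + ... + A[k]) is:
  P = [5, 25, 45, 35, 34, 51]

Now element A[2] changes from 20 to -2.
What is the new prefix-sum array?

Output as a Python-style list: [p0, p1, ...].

Answer: [5, 25, 23, 13, 12, 29]

Derivation:
Change: A[2] 20 -> -2, delta = -22
P[k] for k < 2: unchanged (A[2] not included)
P[k] for k >= 2: shift by delta = -22
  P[0] = 5 + 0 = 5
  P[1] = 25 + 0 = 25
  P[2] = 45 + -22 = 23
  P[3] = 35 + -22 = 13
  P[4] = 34 + -22 = 12
  P[5] = 51 + -22 = 29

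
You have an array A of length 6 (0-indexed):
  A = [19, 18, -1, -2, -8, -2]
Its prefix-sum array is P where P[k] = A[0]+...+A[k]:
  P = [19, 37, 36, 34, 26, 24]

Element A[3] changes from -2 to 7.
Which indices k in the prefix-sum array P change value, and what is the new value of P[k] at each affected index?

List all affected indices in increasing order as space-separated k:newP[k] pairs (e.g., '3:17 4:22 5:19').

Answer: 3:43 4:35 5:33

Derivation:
P[k] = A[0] + ... + A[k]
P[k] includes A[3] iff k >= 3
Affected indices: 3, 4, ..., 5; delta = 9
  P[3]: 34 + 9 = 43
  P[4]: 26 + 9 = 35
  P[5]: 24 + 9 = 33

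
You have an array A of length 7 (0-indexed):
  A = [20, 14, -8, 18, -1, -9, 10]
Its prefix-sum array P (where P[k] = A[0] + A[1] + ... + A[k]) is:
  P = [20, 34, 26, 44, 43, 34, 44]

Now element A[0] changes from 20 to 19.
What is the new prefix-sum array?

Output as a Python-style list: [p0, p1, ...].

Answer: [19, 33, 25, 43, 42, 33, 43]

Derivation:
Change: A[0] 20 -> 19, delta = -1
P[k] for k < 0: unchanged (A[0] not included)
P[k] for k >= 0: shift by delta = -1
  P[0] = 20 + -1 = 19
  P[1] = 34 + -1 = 33
  P[2] = 26 + -1 = 25
  P[3] = 44 + -1 = 43
  P[4] = 43 + -1 = 42
  P[5] = 34 + -1 = 33
  P[6] = 44 + -1 = 43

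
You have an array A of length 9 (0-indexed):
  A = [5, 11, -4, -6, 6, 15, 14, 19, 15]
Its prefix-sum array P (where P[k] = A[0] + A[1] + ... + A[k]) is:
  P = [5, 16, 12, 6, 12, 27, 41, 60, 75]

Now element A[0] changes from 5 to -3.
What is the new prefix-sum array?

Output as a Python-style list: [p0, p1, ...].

Answer: [-3, 8, 4, -2, 4, 19, 33, 52, 67]

Derivation:
Change: A[0] 5 -> -3, delta = -8
P[k] for k < 0: unchanged (A[0] not included)
P[k] for k >= 0: shift by delta = -8
  P[0] = 5 + -8 = -3
  P[1] = 16 + -8 = 8
  P[2] = 12 + -8 = 4
  P[3] = 6 + -8 = -2
  P[4] = 12 + -8 = 4
  P[5] = 27 + -8 = 19
  P[6] = 41 + -8 = 33
  P[7] = 60 + -8 = 52
  P[8] = 75 + -8 = 67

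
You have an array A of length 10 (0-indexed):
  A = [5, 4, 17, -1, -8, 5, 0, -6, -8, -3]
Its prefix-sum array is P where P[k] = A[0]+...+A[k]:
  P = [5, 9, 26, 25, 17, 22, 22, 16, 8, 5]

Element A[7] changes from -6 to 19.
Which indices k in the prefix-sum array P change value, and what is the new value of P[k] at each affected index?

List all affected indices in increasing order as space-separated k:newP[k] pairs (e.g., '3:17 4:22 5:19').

Answer: 7:41 8:33 9:30

Derivation:
P[k] = A[0] + ... + A[k]
P[k] includes A[7] iff k >= 7
Affected indices: 7, 8, ..., 9; delta = 25
  P[7]: 16 + 25 = 41
  P[8]: 8 + 25 = 33
  P[9]: 5 + 25 = 30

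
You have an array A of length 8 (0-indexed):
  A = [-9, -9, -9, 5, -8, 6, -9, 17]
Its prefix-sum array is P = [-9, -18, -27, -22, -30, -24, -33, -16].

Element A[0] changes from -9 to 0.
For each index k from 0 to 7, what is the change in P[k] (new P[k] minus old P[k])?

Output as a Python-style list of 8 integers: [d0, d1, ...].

Answer: [9, 9, 9, 9, 9, 9, 9, 9]

Derivation:
Element change: A[0] -9 -> 0, delta = 9
For k < 0: P[k] unchanged, delta_P[k] = 0
For k >= 0: P[k] shifts by exactly 9
Delta array: [9, 9, 9, 9, 9, 9, 9, 9]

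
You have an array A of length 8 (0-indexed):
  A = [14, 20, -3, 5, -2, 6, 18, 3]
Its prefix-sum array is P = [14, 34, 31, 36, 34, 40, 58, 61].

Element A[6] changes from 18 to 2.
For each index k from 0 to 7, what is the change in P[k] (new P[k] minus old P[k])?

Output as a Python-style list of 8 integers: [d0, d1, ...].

Answer: [0, 0, 0, 0, 0, 0, -16, -16]

Derivation:
Element change: A[6] 18 -> 2, delta = -16
For k < 6: P[k] unchanged, delta_P[k] = 0
For k >= 6: P[k] shifts by exactly -16
Delta array: [0, 0, 0, 0, 0, 0, -16, -16]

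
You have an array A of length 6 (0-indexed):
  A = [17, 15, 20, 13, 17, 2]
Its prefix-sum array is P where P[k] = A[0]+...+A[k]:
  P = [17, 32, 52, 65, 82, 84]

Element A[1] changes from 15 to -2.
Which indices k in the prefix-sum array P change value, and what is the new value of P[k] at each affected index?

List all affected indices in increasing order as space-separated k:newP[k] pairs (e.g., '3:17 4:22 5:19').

P[k] = A[0] + ... + A[k]
P[k] includes A[1] iff k >= 1
Affected indices: 1, 2, ..., 5; delta = -17
  P[1]: 32 + -17 = 15
  P[2]: 52 + -17 = 35
  P[3]: 65 + -17 = 48
  P[4]: 82 + -17 = 65
  P[5]: 84 + -17 = 67

Answer: 1:15 2:35 3:48 4:65 5:67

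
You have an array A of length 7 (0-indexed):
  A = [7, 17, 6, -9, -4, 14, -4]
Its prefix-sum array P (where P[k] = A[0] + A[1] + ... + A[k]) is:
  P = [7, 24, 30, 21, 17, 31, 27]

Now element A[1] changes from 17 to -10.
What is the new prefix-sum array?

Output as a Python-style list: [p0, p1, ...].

Change: A[1] 17 -> -10, delta = -27
P[k] for k < 1: unchanged (A[1] not included)
P[k] for k >= 1: shift by delta = -27
  P[0] = 7 + 0 = 7
  P[1] = 24 + -27 = -3
  P[2] = 30 + -27 = 3
  P[3] = 21 + -27 = -6
  P[4] = 17 + -27 = -10
  P[5] = 31 + -27 = 4
  P[6] = 27 + -27 = 0

Answer: [7, -3, 3, -6, -10, 4, 0]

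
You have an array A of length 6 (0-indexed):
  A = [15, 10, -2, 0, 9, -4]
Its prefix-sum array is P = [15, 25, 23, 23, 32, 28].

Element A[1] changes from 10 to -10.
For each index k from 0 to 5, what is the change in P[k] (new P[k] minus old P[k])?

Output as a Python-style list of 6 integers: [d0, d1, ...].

Answer: [0, -20, -20, -20, -20, -20]

Derivation:
Element change: A[1] 10 -> -10, delta = -20
For k < 1: P[k] unchanged, delta_P[k] = 0
For k >= 1: P[k] shifts by exactly -20
Delta array: [0, -20, -20, -20, -20, -20]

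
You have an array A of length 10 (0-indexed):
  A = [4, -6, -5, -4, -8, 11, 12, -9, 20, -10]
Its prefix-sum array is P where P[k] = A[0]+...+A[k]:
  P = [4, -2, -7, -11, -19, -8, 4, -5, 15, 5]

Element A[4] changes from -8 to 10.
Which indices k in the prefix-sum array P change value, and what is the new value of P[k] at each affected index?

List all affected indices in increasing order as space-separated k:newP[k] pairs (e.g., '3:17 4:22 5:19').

Answer: 4:-1 5:10 6:22 7:13 8:33 9:23

Derivation:
P[k] = A[0] + ... + A[k]
P[k] includes A[4] iff k >= 4
Affected indices: 4, 5, ..., 9; delta = 18
  P[4]: -19 + 18 = -1
  P[5]: -8 + 18 = 10
  P[6]: 4 + 18 = 22
  P[7]: -5 + 18 = 13
  P[8]: 15 + 18 = 33
  P[9]: 5 + 18 = 23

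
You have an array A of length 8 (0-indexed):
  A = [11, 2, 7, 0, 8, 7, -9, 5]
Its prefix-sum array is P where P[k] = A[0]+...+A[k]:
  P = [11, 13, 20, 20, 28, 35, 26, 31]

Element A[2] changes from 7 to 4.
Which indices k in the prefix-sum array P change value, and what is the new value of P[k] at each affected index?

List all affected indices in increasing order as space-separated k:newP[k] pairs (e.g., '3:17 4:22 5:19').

Answer: 2:17 3:17 4:25 5:32 6:23 7:28

Derivation:
P[k] = A[0] + ... + A[k]
P[k] includes A[2] iff k >= 2
Affected indices: 2, 3, ..., 7; delta = -3
  P[2]: 20 + -3 = 17
  P[3]: 20 + -3 = 17
  P[4]: 28 + -3 = 25
  P[5]: 35 + -3 = 32
  P[6]: 26 + -3 = 23
  P[7]: 31 + -3 = 28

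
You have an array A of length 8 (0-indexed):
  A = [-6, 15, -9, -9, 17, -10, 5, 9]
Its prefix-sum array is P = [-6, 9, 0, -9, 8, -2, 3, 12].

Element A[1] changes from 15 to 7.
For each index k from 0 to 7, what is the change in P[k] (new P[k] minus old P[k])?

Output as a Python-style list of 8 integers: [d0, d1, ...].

Answer: [0, -8, -8, -8, -8, -8, -8, -8]

Derivation:
Element change: A[1] 15 -> 7, delta = -8
For k < 1: P[k] unchanged, delta_P[k] = 0
For k >= 1: P[k] shifts by exactly -8
Delta array: [0, -8, -8, -8, -8, -8, -8, -8]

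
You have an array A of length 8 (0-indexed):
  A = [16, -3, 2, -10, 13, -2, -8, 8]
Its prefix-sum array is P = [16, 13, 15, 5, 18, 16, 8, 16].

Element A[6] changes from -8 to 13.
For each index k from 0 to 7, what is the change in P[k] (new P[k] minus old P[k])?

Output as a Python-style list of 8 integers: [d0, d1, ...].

Answer: [0, 0, 0, 0, 0, 0, 21, 21]

Derivation:
Element change: A[6] -8 -> 13, delta = 21
For k < 6: P[k] unchanged, delta_P[k] = 0
For k >= 6: P[k] shifts by exactly 21
Delta array: [0, 0, 0, 0, 0, 0, 21, 21]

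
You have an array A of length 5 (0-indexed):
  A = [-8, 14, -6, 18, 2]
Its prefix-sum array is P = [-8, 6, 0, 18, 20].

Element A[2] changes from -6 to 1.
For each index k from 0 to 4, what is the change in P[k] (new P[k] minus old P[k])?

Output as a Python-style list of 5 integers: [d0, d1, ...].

Answer: [0, 0, 7, 7, 7]

Derivation:
Element change: A[2] -6 -> 1, delta = 7
For k < 2: P[k] unchanged, delta_P[k] = 0
For k >= 2: P[k] shifts by exactly 7
Delta array: [0, 0, 7, 7, 7]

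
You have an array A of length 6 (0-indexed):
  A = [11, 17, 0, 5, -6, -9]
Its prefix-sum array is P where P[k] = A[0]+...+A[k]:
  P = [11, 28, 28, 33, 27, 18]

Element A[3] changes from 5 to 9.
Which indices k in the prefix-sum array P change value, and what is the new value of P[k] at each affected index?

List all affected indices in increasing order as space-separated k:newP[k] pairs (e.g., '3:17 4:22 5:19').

Answer: 3:37 4:31 5:22

Derivation:
P[k] = A[0] + ... + A[k]
P[k] includes A[3] iff k >= 3
Affected indices: 3, 4, ..., 5; delta = 4
  P[3]: 33 + 4 = 37
  P[4]: 27 + 4 = 31
  P[5]: 18 + 4 = 22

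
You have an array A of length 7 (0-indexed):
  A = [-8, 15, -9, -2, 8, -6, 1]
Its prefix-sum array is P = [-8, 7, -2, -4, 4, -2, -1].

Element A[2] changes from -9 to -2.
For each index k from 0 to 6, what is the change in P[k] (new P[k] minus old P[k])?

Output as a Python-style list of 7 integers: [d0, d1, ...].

Answer: [0, 0, 7, 7, 7, 7, 7]

Derivation:
Element change: A[2] -9 -> -2, delta = 7
For k < 2: P[k] unchanged, delta_P[k] = 0
For k >= 2: P[k] shifts by exactly 7
Delta array: [0, 0, 7, 7, 7, 7, 7]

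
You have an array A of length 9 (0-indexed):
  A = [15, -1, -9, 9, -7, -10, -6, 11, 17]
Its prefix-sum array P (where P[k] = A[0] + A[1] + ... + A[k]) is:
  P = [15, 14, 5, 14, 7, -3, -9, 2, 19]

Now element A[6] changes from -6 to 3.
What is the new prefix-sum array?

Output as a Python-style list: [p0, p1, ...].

Answer: [15, 14, 5, 14, 7, -3, 0, 11, 28]

Derivation:
Change: A[6] -6 -> 3, delta = 9
P[k] for k < 6: unchanged (A[6] not included)
P[k] for k >= 6: shift by delta = 9
  P[0] = 15 + 0 = 15
  P[1] = 14 + 0 = 14
  P[2] = 5 + 0 = 5
  P[3] = 14 + 0 = 14
  P[4] = 7 + 0 = 7
  P[5] = -3 + 0 = -3
  P[6] = -9 + 9 = 0
  P[7] = 2 + 9 = 11
  P[8] = 19 + 9 = 28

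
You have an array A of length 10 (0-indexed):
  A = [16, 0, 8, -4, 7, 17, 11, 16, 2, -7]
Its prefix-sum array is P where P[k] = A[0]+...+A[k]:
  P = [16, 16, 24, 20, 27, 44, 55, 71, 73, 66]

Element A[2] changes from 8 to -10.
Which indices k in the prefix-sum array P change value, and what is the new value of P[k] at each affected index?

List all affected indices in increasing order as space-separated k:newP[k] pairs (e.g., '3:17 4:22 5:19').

P[k] = A[0] + ... + A[k]
P[k] includes A[2] iff k >= 2
Affected indices: 2, 3, ..., 9; delta = -18
  P[2]: 24 + -18 = 6
  P[3]: 20 + -18 = 2
  P[4]: 27 + -18 = 9
  P[5]: 44 + -18 = 26
  P[6]: 55 + -18 = 37
  P[7]: 71 + -18 = 53
  P[8]: 73 + -18 = 55
  P[9]: 66 + -18 = 48

Answer: 2:6 3:2 4:9 5:26 6:37 7:53 8:55 9:48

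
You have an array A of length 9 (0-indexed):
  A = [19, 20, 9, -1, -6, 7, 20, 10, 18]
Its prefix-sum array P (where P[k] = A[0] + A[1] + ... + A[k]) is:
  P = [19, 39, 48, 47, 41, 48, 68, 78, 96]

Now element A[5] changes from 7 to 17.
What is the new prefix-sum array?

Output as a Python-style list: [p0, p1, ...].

Answer: [19, 39, 48, 47, 41, 58, 78, 88, 106]

Derivation:
Change: A[5] 7 -> 17, delta = 10
P[k] for k < 5: unchanged (A[5] not included)
P[k] for k >= 5: shift by delta = 10
  P[0] = 19 + 0 = 19
  P[1] = 39 + 0 = 39
  P[2] = 48 + 0 = 48
  P[3] = 47 + 0 = 47
  P[4] = 41 + 0 = 41
  P[5] = 48 + 10 = 58
  P[6] = 68 + 10 = 78
  P[7] = 78 + 10 = 88
  P[8] = 96 + 10 = 106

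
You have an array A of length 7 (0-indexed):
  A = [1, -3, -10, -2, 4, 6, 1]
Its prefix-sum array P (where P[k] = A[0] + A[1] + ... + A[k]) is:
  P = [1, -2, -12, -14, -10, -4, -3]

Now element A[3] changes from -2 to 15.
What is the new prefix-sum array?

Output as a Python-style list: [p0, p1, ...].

Answer: [1, -2, -12, 3, 7, 13, 14]

Derivation:
Change: A[3] -2 -> 15, delta = 17
P[k] for k < 3: unchanged (A[3] not included)
P[k] for k >= 3: shift by delta = 17
  P[0] = 1 + 0 = 1
  P[1] = -2 + 0 = -2
  P[2] = -12 + 0 = -12
  P[3] = -14 + 17 = 3
  P[4] = -10 + 17 = 7
  P[5] = -4 + 17 = 13
  P[6] = -3 + 17 = 14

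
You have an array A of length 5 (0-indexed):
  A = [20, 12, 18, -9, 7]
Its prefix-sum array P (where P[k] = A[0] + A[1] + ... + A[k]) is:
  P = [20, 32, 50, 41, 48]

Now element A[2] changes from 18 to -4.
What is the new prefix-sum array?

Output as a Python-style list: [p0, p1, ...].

Change: A[2] 18 -> -4, delta = -22
P[k] for k < 2: unchanged (A[2] not included)
P[k] for k >= 2: shift by delta = -22
  P[0] = 20 + 0 = 20
  P[1] = 32 + 0 = 32
  P[2] = 50 + -22 = 28
  P[3] = 41 + -22 = 19
  P[4] = 48 + -22 = 26

Answer: [20, 32, 28, 19, 26]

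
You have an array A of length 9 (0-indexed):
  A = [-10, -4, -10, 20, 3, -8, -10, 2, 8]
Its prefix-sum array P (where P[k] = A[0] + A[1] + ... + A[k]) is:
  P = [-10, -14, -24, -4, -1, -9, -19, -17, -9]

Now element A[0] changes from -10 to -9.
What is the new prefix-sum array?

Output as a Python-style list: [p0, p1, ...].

Change: A[0] -10 -> -9, delta = 1
P[k] for k < 0: unchanged (A[0] not included)
P[k] for k >= 0: shift by delta = 1
  P[0] = -10 + 1 = -9
  P[1] = -14 + 1 = -13
  P[2] = -24 + 1 = -23
  P[3] = -4 + 1 = -3
  P[4] = -1 + 1 = 0
  P[5] = -9 + 1 = -8
  P[6] = -19 + 1 = -18
  P[7] = -17 + 1 = -16
  P[8] = -9 + 1 = -8

Answer: [-9, -13, -23, -3, 0, -8, -18, -16, -8]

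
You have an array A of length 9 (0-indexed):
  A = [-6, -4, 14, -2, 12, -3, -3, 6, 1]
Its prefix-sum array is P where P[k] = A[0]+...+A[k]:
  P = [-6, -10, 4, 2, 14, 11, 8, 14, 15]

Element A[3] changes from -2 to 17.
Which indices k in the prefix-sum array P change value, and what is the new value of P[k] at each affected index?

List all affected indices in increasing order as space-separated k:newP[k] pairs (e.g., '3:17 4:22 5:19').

P[k] = A[0] + ... + A[k]
P[k] includes A[3] iff k >= 3
Affected indices: 3, 4, ..., 8; delta = 19
  P[3]: 2 + 19 = 21
  P[4]: 14 + 19 = 33
  P[5]: 11 + 19 = 30
  P[6]: 8 + 19 = 27
  P[7]: 14 + 19 = 33
  P[8]: 15 + 19 = 34

Answer: 3:21 4:33 5:30 6:27 7:33 8:34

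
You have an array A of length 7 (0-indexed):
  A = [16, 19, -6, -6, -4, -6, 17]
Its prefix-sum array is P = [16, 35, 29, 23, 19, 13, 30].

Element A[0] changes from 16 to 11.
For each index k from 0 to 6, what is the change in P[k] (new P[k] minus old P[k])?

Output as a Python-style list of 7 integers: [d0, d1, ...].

Answer: [-5, -5, -5, -5, -5, -5, -5]

Derivation:
Element change: A[0] 16 -> 11, delta = -5
For k < 0: P[k] unchanged, delta_P[k] = 0
For k >= 0: P[k] shifts by exactly -5
Delta array: [-5, -5, -5, -5, -5, -5, -5]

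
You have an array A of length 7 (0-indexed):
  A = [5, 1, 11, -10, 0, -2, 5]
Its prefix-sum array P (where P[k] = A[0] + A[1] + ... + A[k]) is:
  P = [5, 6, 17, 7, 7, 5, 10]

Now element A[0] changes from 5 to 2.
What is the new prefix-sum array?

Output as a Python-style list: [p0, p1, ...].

Change: A[0] 5 -> 2, delta = -3
P[k] for k < 0: unchanged (A[0] not included)
P[k] for k >= 0: shift by delta = -3
  P[0] = 5 + -3 = 2
  P[1] = 6 + -3 = 3
  P[2] = 17 + -3 = 14
  P[3] = 7 + -3 = 4
  P[4] = 7 + -3 = 4
  P[5] = 5 + -3 = 2
  P[6] = 10 + -3 = 7

Answer: [2, 3, 14, 4, 4, 2, 7]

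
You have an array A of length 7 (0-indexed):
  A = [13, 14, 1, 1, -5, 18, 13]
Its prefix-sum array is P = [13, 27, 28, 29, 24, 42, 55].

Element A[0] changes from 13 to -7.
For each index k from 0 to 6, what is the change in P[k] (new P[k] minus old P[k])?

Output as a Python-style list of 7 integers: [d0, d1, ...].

Element change: A[0] 13 -> -7, delta = -20
For k < 0: P[k] unchanged, delta_P[k] = 0
For k >= 0: P[k] shifts by exactly -20
Delta array: [-20, -20, -20, -20, -20, -20, -20]

Answer: [-20, -20, -20, -20, -20, -20, -20]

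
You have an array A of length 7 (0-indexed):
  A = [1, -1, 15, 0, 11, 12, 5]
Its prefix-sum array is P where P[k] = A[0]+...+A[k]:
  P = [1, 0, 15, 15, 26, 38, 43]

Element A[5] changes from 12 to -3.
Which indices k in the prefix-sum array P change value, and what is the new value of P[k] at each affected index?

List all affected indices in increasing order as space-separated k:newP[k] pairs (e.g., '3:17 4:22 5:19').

Answer: 5:23 6:28

Derivation:
P[k] = A[0] + ... + A[k]
P[k] includes A[5] iff k >= 5
Affected indices: 5, 6, ..., 6; delta = -15
  P[5]: 38 + -15 = 23
  P[6]: 43 + -15 = 28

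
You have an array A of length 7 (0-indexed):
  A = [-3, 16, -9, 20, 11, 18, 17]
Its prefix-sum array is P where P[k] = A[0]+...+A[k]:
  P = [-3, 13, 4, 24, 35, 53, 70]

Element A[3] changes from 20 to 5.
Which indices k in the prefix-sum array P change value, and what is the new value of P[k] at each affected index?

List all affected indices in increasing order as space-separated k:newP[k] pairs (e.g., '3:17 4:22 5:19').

Answer: 3:9 4:20 5:38 6:55

Derivation:
P[k] = A[0] + ... + A[k]
P[k] includes A[3] iff k >= 3
Affected indices: 3, 4, ..., 6; delta = -15
  P[3]: 24 + -15 = 9
  P[4]: 35 + -15 = 20
  P[5]: 53 + -15 = 38
  P[6]: 70 + -15 = 55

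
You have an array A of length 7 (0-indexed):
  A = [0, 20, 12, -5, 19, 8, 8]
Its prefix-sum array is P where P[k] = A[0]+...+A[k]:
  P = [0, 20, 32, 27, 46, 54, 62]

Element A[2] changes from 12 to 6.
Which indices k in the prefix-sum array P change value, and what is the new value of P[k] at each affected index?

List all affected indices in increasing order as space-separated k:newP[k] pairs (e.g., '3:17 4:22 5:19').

Answer: 2:26 3:21 4:40 5:48 6:56

Derivation:
P[k] = A[0] + ... + A[k]
P[k] includes A[2] iff k >= 2
Affected indices: 2, 3, ..., 6; delta = -6
  P[2]: 32 + -6 = 26
  P[3]: 27 + -6 = 21
  P[4]: 46 + -6 = 40
  P[5]: 54 + -6 = 48
  P[6]: 62 + -6 = 56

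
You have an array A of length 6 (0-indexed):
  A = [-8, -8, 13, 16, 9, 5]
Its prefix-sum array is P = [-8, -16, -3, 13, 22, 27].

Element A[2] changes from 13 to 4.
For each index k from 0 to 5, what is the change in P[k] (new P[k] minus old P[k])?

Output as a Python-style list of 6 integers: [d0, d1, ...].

Answer: [0, 0, -9, -9, -9, -9]

Derivation:
Element change: A[2] 13 -> 4, delta = -9
For k < 2: P[k] unchanged, delta_P[k] = 0
For k >= 2: P[k] shifts by exactly -9
Delta array: [0, 0, -9, -9, -9, -9]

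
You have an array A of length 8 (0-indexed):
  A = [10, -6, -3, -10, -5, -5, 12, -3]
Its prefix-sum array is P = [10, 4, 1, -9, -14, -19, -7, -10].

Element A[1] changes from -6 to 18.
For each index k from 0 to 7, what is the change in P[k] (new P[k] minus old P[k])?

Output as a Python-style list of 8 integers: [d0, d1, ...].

Answer: [0, 24, 24, 24, 24, 24, 24, 24]

Derivation:
Element change: A[1] -6 -> 18, delta = 24
For k < 1: P[k] unchanged, delta_P[k] = 0
For k >= 1: P[k] shifts by exactly 24
Delta array: [0, 24, 24, 24, 24, 24, 24, 24]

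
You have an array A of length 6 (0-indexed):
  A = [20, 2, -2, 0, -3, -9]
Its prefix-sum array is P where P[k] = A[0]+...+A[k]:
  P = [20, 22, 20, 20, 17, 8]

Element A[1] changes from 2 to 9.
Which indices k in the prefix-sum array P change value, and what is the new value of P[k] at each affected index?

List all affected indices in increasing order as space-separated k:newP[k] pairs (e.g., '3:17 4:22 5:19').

P[k] = A[0] + ... + A[k]
P[k] includes A[1] iff k >= 1
Affected indices: 1, 2, ..., 5; delta = 7
  P[1]: 22 + 7 = 29
  P[2]: 20 + 7 = 27
  P[3]: 20 + 7 = 27
  P[4]: 17 + 7 = 24
  P[5]: 8 + 7 = 15

Answer: 1:29 2:27 3:27 4:24 5:15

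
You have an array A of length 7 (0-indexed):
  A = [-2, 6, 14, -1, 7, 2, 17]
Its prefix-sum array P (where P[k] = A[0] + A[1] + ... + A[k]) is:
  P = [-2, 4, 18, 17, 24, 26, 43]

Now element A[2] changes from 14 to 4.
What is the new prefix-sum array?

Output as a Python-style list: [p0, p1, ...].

Answer: [-2, 4, 8, 7, 14, 16, 33]

Derivation:
Change: A[2] 14 -> 4, delta = -10
P[k] for k < 2: unchanged (A[2] not included)
P[k] for k >= 2: shift by delta = -10
  P[0] = -2 + 0 = -2
  P[1] = 4 + 0 = 4
  P[2] = 18 + -10 = 8
  P[3] = 17 + -10 = 7
  P[4] = 24 + -10 = 14
  P[5] = 26 + -10 = 16
  P[6] = 43 + -10 = 33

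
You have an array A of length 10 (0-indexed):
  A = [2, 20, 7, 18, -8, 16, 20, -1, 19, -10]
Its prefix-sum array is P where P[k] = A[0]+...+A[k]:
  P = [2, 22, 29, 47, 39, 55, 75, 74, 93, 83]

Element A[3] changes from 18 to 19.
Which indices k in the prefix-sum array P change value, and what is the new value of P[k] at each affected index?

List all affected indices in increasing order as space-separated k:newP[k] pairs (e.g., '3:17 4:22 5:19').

P[k] = A[0] + ... + A[k]
P[k] includes A[3] iff k >= 3
Affected indices: 3, 4, ..., 9; delta = 1
  P[3]: 47 + 1 = 48
  P[4]: 39 + 1 = 40
  P[5]: 55 + 1 = 56
  P[6]: 75 + 1 = 76
  P[7]: 74 + 1 = 75
  P[8]: 93 + 1 = 94
  P[9]: 83 + 1 = 84

Answer: 3:48 4:40 5:56 6:76 7:75 8:94 9:84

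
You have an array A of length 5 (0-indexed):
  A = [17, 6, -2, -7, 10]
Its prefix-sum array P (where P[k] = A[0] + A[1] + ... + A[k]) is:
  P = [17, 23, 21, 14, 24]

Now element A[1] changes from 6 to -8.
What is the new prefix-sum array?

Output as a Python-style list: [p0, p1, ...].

Change: A[1] 6 -> -8, delta = -14
P[k] for k < 1: unchanged (A[1] not included)
P[k] for k >= 1: shift by delta = -14
  P[0] = 17 + 0 = 17
  P[1] = 23 + -14 = 9
  P[2] = 21 + -14 = 7
  P[3] = 14 + -14 = 0
  P[4] = 24 + -14 = 10

Answer: [17, 9, 7, 0, 10]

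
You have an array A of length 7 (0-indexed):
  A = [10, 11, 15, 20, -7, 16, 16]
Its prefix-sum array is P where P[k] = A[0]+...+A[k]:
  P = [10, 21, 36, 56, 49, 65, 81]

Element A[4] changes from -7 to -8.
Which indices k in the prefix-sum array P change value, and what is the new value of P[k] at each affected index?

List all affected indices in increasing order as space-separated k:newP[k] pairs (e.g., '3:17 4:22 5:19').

P[k] = A[0] + ... + A[k]
P[k] includes A[4] iff k >= 4
Affected indices: 4, 5, ..., 6; delta = -1
  P[4]: 49 + -1 = 48
  P[5]: 65 + -1 = 64
  P[6]: 81 + -1 = 80

Answer: 4:48 5:64 6:80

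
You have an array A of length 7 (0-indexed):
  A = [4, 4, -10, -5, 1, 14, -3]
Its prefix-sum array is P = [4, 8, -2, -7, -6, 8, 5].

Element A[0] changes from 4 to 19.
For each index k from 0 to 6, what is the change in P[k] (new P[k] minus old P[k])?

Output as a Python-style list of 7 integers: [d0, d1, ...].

Element change: A[0] 4 -> 19, delta = 15
For k < 0: P[k] unchanged, delta_P[k] = 0
For k >= 0: P[k] shifts by exactly 15
Delta array: [15, 15, 15, 15, 15, 15, 15]

Answer: [15, 15, 15, 15, 15, 15, 15]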